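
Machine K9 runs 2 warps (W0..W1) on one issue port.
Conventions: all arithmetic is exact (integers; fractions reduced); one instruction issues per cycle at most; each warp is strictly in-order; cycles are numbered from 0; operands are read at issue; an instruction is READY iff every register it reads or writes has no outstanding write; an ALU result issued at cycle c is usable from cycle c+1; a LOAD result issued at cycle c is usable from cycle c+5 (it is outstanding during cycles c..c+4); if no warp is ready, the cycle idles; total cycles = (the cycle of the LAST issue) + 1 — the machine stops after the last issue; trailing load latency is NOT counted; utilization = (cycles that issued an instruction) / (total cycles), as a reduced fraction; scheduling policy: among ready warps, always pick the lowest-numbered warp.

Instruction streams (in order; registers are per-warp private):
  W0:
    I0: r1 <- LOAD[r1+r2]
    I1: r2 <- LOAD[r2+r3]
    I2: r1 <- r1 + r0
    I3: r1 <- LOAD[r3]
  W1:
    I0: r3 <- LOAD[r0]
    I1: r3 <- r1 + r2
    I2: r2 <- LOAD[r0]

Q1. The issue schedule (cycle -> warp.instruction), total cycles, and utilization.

cycle 0: W0.I0
cycle 1: W0.I1
cycle 2: W1.I0
cycle 3: idle
cycle 4: idle
cycle 5: W0.I2
cycle 6: W0.I3
cycle 7: W1.I1
cycle 8: W1.I2

Answer: 9 cycles, utilization 7/9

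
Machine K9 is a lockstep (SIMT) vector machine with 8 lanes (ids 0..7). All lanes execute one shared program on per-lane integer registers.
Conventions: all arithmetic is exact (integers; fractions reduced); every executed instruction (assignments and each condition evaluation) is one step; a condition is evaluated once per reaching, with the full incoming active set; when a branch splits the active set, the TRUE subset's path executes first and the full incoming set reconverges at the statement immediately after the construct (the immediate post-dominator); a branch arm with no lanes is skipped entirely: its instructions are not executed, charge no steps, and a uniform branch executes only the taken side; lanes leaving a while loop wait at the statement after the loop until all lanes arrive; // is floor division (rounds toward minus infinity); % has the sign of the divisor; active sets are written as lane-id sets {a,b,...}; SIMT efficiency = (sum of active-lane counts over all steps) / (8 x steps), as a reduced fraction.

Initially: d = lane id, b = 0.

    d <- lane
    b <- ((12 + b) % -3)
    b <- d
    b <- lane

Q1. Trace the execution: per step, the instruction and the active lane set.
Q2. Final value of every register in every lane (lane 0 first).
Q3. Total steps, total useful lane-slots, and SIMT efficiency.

step 0: d <- lane                    {0,1,2,3,4,5,6,7}
step 1: b <- ((12 + b) % -3)         {0,1,2,3,4,5,6,7}
step 2: b <- d                       {0,1,2,3,4,5,6,7}
step 3: b <- lane                    {0,1,2,3,4,5,6,7}

Answer: 4 steps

d: 0,1,2,3,4,5,6,7
b: 0,1,2,3,4,5,6,7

steps = 4; useful = 32; efficiency = 32/32 = 1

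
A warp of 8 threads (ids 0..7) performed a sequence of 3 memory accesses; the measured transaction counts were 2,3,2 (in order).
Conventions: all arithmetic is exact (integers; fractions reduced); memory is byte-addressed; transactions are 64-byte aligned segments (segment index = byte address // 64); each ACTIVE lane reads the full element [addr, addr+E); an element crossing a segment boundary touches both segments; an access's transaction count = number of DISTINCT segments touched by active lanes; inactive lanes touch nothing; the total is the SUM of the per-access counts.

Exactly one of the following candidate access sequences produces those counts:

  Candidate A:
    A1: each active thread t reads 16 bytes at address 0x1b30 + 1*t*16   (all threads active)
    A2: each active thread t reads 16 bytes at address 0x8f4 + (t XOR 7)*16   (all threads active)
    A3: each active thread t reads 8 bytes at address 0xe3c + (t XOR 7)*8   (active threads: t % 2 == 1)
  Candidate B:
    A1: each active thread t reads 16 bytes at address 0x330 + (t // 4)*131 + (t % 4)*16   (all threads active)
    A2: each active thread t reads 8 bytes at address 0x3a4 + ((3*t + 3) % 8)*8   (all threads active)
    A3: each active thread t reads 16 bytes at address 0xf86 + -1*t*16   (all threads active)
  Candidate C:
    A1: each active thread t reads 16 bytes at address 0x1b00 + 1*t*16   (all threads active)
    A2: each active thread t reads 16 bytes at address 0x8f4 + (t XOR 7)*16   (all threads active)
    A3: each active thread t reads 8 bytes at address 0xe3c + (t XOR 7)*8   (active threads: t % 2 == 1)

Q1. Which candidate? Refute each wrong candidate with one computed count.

A: A1 gives 3 transactions, not 2
B: A1 gives 4 transactions, not 2
C: all counts match (2,3,2)

Answer: C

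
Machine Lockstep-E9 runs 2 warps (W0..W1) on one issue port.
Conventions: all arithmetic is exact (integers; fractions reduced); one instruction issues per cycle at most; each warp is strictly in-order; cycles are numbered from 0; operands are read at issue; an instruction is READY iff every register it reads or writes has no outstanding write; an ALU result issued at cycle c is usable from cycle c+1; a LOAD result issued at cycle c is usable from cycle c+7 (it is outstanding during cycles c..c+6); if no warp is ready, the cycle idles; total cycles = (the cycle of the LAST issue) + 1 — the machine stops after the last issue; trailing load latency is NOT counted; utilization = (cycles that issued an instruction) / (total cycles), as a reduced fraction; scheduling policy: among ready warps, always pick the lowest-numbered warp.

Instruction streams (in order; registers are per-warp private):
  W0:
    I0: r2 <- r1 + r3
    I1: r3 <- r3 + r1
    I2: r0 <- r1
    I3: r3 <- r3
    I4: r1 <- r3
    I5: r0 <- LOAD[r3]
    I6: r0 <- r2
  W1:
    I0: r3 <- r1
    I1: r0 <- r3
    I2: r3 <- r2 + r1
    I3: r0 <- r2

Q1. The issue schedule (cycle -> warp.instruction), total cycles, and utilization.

cycle 0: W0.I0
cycle 1: W0.I1
cycle 2: W0.I2
cycle 3: W0.I3
cycle 4: W0.I4
cycle 5: W0.I5
cycle 6: W1.I0
cycle 7: W1.I1
cycle 8: W1.I2
cycle 9: W1.I3
cycle 10: idle
cycle 11: idle
cycle 12: W0.I6

Answer: 13 cycles, utilization 11/13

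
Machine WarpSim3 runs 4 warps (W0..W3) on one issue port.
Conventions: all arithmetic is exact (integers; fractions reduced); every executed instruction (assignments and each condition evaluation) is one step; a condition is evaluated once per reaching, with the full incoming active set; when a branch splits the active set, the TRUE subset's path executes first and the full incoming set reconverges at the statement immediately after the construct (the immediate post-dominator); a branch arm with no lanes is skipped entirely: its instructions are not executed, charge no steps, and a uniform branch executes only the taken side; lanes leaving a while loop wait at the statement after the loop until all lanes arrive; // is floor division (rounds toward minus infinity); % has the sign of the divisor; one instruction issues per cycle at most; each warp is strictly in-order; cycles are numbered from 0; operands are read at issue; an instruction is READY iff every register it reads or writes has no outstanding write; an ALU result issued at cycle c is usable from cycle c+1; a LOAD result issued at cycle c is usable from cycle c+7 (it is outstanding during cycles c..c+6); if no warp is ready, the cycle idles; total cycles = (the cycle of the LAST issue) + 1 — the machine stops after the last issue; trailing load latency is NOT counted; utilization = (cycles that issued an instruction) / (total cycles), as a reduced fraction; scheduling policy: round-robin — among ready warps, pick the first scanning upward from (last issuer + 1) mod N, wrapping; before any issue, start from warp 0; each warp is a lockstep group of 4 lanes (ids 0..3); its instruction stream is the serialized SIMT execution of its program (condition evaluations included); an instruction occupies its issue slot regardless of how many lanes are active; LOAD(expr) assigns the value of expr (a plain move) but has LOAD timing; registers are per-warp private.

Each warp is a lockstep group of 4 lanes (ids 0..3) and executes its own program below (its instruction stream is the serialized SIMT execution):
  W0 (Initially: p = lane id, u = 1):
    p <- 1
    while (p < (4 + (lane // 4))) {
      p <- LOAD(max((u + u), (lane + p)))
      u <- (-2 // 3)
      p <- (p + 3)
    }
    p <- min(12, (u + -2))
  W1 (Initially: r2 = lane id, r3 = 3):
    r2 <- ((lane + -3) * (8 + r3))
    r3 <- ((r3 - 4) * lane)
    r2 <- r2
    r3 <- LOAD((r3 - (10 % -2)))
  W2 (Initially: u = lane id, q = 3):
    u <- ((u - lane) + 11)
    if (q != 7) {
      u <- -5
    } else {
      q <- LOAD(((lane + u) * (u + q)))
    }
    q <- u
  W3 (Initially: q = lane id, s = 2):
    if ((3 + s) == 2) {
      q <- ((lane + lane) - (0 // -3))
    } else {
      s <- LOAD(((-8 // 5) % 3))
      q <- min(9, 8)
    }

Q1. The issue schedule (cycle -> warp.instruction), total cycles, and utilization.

cycle 0: W0.I0
cycle 1: W1.I0
cycle 2: W2.I0
cycle 3: W3.I0
cycle 4: W0.I1
cycle 5: W1.I1
cycle 6: W2.I1
cycle 7: W3.I1
cycle 8: W0.I2
cycle 9: W1.I2
cycle 10: W2.I2
cycle 11: W3.I2
cycle 12: W0.I3
cycle 13: W1.I3
cycle 14: W2.I3
cycle 15: W0.I4
cycle 16: W0.I5
cycle 17: W0.I6

Answer: 18 cycles, utilization 1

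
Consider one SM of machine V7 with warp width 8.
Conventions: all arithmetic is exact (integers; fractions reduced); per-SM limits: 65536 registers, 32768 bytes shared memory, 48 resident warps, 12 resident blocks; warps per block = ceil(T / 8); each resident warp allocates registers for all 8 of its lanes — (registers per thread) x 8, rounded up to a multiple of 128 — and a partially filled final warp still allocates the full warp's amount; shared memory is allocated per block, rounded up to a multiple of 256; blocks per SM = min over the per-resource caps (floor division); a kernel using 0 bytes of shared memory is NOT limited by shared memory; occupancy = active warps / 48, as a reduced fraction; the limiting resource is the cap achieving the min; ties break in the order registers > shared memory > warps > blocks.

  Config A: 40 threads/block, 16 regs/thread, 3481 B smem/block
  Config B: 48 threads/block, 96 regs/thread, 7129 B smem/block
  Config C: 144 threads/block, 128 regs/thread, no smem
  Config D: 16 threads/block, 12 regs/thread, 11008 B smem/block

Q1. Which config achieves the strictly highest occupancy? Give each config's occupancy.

occupancies: A 15/16, B 1/2, C 3/4, D 1/12

Answer: A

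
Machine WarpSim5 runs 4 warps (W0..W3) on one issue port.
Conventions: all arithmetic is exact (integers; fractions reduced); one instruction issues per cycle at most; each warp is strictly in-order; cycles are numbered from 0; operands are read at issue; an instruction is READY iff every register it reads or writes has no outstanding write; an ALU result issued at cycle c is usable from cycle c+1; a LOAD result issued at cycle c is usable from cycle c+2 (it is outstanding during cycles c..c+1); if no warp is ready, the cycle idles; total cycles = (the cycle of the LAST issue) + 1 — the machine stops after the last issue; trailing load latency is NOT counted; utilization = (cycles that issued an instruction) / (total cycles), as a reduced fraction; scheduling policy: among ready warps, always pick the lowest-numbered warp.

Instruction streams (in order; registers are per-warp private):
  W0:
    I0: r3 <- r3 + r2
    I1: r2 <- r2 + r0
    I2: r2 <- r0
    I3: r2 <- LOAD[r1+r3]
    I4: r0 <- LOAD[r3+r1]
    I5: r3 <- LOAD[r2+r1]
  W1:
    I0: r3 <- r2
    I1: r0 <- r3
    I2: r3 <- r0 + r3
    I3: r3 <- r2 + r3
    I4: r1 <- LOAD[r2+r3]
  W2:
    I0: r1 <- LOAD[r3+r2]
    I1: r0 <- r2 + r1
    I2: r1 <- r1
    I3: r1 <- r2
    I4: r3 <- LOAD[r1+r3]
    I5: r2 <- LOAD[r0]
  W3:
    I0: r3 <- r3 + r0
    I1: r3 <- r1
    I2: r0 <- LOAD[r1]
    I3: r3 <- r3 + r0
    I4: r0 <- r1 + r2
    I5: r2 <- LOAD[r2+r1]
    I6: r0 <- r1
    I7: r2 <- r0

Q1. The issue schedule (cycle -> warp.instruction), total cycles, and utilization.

cycle 0: W0.I0
cycle 1: W0.I1
cycle 2: W0.I2
cycle 3: W0.I3
cycle 4: W0.I4
cycle 5: W0.I5
cycle 6: W1.I0
cycle 7: W1.I1
cycle 8: W1.I2
cycle 9: W1.I3
cycle 10: W1.I4
cycle 11: W2.I0
cycle 12: W3.I0
cycle 13: W2.I1
cycle 14: W2.I2
cycle 15: W2.I3
cycle 16: W2.I4
cycle 17: W2.I5
cycle 18: W3.I1
cycle 19: W3.I2
cycle 20: idle
cycle 21: W3.I3
cycle 22: W3.I4
cycle 23: W3.I5
cycle 24: W3.I6
cycle 25: W3.I7

Answer: 26 cycles, utilization 25/26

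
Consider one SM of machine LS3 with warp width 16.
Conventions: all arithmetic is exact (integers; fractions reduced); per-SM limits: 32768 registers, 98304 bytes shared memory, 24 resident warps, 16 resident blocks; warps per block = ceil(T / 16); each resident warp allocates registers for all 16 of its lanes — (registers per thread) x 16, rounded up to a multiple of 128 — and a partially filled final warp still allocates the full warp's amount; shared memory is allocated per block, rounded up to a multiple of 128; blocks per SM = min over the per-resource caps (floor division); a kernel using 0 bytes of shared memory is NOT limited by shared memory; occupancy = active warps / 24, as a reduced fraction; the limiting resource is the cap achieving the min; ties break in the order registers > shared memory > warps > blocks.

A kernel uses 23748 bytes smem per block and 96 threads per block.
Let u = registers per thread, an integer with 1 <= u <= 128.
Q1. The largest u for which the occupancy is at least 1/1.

Answer: u = 80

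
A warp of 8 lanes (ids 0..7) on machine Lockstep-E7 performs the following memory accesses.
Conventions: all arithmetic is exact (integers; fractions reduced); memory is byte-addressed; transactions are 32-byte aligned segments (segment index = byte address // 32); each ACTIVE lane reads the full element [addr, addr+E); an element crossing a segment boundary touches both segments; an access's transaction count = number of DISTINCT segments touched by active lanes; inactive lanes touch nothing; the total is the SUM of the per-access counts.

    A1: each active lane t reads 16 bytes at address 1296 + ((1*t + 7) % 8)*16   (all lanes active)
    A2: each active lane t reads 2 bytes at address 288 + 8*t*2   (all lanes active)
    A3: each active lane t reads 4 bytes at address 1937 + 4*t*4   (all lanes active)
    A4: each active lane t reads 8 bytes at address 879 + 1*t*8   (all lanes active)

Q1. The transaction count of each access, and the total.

A1: 5 transactions
A2: 4 transactions
A3: 5 transactions
A4: 3 transactions

Answer: 5,4,5,3; total 17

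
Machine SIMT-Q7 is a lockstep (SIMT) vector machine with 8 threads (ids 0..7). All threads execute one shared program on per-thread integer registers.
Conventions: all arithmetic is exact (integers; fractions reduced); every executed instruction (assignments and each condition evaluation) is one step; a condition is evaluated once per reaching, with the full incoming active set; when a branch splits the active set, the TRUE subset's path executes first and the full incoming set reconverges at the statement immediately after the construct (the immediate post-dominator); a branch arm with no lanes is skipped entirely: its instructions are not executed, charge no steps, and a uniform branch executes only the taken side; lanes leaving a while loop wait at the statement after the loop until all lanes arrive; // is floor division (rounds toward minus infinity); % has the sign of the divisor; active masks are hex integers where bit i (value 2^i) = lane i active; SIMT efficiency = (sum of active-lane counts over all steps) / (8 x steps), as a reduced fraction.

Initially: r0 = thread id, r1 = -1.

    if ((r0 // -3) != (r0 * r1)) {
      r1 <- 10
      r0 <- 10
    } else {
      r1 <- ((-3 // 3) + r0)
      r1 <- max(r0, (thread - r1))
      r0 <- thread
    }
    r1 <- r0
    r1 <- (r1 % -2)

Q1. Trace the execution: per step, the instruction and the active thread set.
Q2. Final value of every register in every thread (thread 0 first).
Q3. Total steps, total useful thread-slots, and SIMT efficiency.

step 0: eval ((r0 // -3) != (r0 * r1)) 0xff
step 1: r1 <- 10                     0xfc
step 2: r0 <- 10                     0xfc
step 3: r1 <- ((-3 // 3) + r0)       0x03
step 4: r1 <- max(r0, (thread - r1)) 0x03
step 5: r0 <- thread                 0x03
step 6: r1 <- r0                     0xff
step 7: r1 <- (r1 % -2)              0xff

Answer: 8 steps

r0: 0,1,10,10,10,10,10,10
r1: 0,-1,0,0,0,0,0,0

steps = 8; useful = 42; efficiency = 42/64 = 21/32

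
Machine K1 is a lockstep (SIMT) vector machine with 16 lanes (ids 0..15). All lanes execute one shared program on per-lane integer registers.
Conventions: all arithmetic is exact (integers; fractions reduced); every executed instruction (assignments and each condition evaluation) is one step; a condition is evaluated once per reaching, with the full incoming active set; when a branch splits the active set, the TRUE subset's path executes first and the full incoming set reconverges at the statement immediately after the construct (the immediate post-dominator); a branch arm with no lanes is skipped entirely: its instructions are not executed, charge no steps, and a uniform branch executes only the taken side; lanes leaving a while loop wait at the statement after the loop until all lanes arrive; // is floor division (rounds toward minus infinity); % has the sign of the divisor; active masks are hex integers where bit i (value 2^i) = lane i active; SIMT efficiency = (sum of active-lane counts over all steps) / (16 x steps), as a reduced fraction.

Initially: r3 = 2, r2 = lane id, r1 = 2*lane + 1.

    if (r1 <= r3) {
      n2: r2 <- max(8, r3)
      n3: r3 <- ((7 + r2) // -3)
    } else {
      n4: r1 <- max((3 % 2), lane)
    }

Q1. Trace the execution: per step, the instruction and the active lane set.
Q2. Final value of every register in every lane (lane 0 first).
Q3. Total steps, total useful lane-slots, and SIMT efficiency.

step 0: eval (r1 <= r3)              0xffff
step 1: r2 <- max(8, r3)             0x0001
step 2: r3 <- ((7 + r2) // -3)       0x0001
step 3: r1 <- max((3 % 2), lane)     0xfffe

Answer: 4 steps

r3: -5,2,2,2,2,2,2,2,2,2,2,2,2,2,2,2
r2: 8,1,2,3,4,5,6,7,8,9,10,11,12,13,14,15
r1: 1,1,2,3,4,5,6,7,8,9,10,11,12,13,14,15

steps = 4; useful = 33; efficiency = 33/64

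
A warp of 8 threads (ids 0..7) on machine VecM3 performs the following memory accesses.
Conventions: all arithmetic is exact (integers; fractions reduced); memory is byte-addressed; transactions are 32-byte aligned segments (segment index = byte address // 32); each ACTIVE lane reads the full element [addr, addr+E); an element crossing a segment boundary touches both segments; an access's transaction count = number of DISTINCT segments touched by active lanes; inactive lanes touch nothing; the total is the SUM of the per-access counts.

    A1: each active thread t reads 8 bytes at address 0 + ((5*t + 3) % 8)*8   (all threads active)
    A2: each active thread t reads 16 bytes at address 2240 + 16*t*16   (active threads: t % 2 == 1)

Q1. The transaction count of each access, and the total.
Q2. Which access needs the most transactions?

A1: 2 transactions
A2: 4 transactions

Answer: 2,4; total 6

Answer: A2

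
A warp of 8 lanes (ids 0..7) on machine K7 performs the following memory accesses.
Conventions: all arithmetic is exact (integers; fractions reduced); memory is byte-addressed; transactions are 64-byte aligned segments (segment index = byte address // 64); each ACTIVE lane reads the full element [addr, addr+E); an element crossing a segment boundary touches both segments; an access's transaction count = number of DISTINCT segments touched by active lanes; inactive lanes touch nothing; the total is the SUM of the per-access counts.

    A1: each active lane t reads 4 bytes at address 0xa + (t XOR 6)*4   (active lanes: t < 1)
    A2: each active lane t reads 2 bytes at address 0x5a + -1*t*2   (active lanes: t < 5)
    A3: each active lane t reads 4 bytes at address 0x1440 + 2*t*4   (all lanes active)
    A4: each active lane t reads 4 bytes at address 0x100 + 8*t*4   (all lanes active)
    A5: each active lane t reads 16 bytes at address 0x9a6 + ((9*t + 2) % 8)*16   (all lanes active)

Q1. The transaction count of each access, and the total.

A1: 1 transaction
A2: 1 transaction
A3: 1 transaction
A4: 4 transactions
A5: 3 transactions

Answer: 1,1,1,4,3; total 10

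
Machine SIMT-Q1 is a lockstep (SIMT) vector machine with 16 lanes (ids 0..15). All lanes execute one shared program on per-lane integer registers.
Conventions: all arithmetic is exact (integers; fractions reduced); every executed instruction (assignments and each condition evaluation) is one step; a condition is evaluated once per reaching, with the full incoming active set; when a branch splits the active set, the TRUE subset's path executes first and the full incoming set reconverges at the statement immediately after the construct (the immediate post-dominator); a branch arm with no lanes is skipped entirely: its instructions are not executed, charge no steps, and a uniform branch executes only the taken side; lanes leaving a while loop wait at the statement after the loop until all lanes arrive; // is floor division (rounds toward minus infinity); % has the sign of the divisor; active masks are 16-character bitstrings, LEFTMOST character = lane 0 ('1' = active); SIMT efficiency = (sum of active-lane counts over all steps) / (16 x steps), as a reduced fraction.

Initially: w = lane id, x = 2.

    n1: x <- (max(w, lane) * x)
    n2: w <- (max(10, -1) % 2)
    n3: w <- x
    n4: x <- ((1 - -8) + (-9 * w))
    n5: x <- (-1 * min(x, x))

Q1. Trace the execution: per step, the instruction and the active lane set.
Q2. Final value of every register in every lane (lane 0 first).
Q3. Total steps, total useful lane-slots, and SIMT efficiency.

step 0: x <- (max(w, lane) * x)      1111111111111111
step 1: w <- (max(10, -1) % 2)       1111111111111111
step 2: w <- x                       1111111111111111
step 3: x <- ((1 - -8) + (-9 * w))   1111111111111111
step 4: x <- (-1 * min(x, x))        1111111111111111

Answer: 5 steps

w: 0,2,4,6,8,10,12,14,16,18,20,22,24,26,28,30
x: -9,9,27,45,63,81,99,117,135,153,171,189,207,225,243,261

steps = 5; useful = 80; efficiency = 80/80 = 1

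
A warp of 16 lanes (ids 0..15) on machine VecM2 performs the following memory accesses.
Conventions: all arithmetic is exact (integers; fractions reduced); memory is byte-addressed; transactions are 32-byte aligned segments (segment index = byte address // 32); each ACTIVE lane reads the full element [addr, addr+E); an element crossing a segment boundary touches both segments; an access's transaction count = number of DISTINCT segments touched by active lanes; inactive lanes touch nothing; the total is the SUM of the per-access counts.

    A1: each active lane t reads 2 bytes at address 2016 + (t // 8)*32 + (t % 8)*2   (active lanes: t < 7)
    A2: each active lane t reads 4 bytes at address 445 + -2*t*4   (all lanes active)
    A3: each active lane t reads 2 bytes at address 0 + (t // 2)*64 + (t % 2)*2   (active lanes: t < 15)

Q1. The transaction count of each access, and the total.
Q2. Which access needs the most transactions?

A1: 1 transaction
A2: 5 transactions
A3: 8 transactions

Answer: 1,5,8; total 14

Answer: A3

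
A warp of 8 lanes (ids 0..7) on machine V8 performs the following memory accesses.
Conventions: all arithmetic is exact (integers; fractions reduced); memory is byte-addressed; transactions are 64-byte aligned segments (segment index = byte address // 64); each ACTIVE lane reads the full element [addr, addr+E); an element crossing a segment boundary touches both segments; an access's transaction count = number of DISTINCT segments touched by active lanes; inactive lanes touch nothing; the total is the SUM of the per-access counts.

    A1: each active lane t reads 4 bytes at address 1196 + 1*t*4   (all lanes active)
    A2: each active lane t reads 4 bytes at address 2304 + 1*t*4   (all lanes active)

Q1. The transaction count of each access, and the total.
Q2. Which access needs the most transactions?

A1: 2 transactions
A2: 1 transaction

Answer: 2,1; total 3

Answer: A1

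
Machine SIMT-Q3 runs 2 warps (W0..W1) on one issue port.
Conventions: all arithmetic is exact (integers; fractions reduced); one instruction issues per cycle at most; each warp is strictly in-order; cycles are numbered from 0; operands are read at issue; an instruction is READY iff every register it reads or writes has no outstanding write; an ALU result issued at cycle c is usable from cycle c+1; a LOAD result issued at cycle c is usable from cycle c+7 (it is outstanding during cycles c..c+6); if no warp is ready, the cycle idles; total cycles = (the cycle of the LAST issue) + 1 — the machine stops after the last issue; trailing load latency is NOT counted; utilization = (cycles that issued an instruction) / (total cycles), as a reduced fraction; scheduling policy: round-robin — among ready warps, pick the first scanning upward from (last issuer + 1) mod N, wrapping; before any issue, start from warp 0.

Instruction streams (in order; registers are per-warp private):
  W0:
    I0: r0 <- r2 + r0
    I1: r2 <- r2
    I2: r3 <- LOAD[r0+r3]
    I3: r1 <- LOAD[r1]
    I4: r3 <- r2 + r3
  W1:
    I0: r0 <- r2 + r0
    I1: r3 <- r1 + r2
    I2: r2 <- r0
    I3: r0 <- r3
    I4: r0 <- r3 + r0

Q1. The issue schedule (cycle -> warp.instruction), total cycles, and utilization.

cycle 0: W0.I0
cycle 1: W1.I0
cycle 2: W0.I1
cycle 3: W1.I1
cycle 4: W0.I2
cycle 5: W1.I2
cycle 6: W0.I3
cycle 7: W1.I3
cycle 8: W1.I4
cycle 9: idle
cycle 10: idle
cycle 11: W0.I4

Answer: 12 cycles, utilization 5/6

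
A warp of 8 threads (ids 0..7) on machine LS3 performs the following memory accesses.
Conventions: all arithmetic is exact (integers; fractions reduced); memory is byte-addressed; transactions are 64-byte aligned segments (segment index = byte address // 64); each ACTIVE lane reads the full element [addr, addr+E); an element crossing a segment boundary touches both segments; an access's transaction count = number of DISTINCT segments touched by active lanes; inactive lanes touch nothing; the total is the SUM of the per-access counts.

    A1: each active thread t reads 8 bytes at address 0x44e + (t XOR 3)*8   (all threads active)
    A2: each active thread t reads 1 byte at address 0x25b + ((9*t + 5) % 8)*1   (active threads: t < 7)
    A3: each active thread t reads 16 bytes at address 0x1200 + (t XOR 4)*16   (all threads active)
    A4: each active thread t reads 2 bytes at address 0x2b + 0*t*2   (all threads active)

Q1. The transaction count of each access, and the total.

A1: 2 transactions
A2: 1 transaction
A3: 2 transactions
A4: 1 transaction

Answer: 2,1,2,1; total 6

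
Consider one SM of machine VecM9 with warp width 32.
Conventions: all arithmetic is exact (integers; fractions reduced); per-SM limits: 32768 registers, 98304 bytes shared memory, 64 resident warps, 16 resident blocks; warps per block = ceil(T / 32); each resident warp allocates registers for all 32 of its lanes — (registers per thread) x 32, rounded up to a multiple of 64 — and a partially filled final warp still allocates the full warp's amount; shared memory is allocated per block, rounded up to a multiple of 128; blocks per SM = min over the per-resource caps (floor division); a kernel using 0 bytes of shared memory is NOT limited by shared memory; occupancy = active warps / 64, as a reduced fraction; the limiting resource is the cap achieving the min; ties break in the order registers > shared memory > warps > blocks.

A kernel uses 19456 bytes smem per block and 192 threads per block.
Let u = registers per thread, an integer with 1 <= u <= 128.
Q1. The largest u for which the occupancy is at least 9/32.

Answer: u = 56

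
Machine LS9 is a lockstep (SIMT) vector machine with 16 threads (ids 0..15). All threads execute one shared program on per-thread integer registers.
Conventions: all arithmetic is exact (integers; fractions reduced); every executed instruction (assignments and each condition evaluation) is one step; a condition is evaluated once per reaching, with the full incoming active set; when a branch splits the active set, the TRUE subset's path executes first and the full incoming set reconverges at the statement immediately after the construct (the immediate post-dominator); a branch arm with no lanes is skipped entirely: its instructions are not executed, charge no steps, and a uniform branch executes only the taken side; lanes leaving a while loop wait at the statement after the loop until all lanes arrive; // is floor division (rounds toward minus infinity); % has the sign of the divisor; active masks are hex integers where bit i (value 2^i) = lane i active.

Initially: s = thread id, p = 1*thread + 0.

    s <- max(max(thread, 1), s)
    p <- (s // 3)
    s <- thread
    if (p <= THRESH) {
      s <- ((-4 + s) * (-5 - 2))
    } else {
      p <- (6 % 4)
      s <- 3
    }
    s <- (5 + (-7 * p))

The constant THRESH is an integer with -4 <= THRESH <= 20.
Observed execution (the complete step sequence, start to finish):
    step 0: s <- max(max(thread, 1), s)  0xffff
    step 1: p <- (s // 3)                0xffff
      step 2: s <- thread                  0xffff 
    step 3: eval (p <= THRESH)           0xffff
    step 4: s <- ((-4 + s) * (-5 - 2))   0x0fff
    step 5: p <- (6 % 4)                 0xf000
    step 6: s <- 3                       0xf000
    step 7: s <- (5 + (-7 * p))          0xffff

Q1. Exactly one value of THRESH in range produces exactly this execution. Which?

Answer: THRESH = 3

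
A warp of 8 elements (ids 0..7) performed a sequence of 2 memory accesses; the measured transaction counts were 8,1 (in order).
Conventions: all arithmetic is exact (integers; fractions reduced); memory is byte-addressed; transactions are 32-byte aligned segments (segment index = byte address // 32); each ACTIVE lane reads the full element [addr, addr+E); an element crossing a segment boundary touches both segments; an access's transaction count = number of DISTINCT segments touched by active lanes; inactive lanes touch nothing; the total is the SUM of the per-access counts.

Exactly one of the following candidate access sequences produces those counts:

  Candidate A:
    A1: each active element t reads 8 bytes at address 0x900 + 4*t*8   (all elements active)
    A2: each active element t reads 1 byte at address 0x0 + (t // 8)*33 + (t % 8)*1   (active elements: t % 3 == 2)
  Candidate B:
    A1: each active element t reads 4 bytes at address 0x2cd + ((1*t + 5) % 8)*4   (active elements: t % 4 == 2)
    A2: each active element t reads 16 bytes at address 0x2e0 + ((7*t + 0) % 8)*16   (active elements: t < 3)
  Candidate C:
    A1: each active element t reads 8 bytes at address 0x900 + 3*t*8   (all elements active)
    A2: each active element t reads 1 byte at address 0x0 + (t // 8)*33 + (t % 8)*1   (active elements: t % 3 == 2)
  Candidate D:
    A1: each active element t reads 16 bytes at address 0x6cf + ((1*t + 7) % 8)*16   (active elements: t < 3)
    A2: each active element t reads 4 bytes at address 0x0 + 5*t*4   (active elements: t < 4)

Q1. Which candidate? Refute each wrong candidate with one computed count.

B: A1 gives 2 transactions, not 8
C: A1 gives 6 transactions, not 8
D: A1 gives 4 transactions, not 8
A: all counts match (8,1)

Answer: A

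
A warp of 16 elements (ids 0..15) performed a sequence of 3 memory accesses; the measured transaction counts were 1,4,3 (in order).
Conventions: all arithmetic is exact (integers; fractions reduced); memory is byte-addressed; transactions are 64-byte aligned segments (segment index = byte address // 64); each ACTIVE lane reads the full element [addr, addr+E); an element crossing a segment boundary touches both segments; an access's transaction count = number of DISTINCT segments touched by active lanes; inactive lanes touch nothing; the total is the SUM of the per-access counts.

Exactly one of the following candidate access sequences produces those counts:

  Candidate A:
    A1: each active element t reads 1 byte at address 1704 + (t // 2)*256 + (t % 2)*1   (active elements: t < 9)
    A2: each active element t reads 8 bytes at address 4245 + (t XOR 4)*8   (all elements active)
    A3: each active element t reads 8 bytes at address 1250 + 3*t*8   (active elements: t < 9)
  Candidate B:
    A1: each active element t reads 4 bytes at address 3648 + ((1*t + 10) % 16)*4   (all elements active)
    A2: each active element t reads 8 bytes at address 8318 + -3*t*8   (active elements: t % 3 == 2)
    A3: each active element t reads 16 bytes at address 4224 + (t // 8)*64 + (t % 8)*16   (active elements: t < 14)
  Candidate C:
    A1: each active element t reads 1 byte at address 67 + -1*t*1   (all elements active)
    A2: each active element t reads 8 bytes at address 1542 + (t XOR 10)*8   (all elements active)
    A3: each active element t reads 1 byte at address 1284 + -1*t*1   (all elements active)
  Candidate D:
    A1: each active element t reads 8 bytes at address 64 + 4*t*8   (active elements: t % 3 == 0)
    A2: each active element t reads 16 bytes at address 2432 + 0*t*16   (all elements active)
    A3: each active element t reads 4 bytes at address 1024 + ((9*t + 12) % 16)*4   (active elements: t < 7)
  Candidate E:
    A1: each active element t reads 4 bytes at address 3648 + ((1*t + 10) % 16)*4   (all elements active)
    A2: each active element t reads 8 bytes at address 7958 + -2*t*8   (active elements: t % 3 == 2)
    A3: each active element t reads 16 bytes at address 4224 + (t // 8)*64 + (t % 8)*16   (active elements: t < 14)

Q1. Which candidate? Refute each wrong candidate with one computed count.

A: A1 gives 5 transactions, not 1
B: A2 gives 6 transactions, not 4
C: A1 gives 2 transactions, not 1
D: A1 gives 6 transactions, not 1
E: all counts match (1,4,3)

Answer: E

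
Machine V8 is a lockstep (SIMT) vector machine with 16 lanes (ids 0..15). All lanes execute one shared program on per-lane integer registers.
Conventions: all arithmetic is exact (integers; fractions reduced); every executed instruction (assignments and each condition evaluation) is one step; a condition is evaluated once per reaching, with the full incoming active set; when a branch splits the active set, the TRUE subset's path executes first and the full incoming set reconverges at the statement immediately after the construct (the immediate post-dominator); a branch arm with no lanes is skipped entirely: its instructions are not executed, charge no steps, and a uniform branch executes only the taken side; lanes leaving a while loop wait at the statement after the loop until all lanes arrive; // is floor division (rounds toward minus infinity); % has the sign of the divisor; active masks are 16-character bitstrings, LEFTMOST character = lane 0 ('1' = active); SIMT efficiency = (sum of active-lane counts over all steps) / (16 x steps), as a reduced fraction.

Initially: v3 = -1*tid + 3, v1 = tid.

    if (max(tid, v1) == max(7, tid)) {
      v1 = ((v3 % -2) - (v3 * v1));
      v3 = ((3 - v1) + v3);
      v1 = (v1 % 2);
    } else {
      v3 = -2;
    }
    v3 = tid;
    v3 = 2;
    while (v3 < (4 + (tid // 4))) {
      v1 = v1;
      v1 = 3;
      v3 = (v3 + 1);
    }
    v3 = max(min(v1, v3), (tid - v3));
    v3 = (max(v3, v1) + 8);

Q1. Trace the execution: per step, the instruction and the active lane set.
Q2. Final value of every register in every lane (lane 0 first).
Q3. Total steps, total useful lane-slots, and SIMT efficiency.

step 0: eval (max(tid, v1) == max(7, tid)) 1111111111111111
step 1: v1 <- ((v3 % -2) - (v3 * v1)) 0000000111111111
step 2: v3 <- ((3 - v1) + v3)        0000000111111111
step 3: v1 <- (v1 % 2)               0000000111111111
step 4: v3 <- -2                     1111111000000000
step 5: v3 <- tid                    1111111111111111
step 6: v3 <- 2                      1111111111111111
step 7: eval (v3 < (4 + (tid // 4))) 1111111111111111
step 8: v1 <- v1                     1111111111111111
step 9: v1 <- 3                      1111111111111111
step 10: v3 <- (v3 + 1)               1111111111111111
step 11: eval (v3 < (4 + (tid // 4))) 1111111111111111
step 12: v1 <- v1                     1111111111111111
step 13: v1 <- 3                      1111111111111111
step 14: v3 <- (v3 + 1)               1111111111111111
step 15: eval (v3 < (4 + (tid // 4))) 1111111111111111
step 16: v1 <- v1                     0000111111111111
step 17: v1 <- 3                      0000111111111111
step 18: v3 <- (v3 + 1)               0000111111111111
step 19: eval (v3 < (4 + (tid // 4))) 0000111111111111
step 20: v1 <- v1                     0000000011111111
step 21: v1 <- 3                      0000000011111111
step 22: v3 <- (v3 + 1)               0000000011111111
step 23: eval (v3 < (4 + (tid // 4))) 0000000011111111
step 24: v1 <- v1                     0000000000001111
step 25: v1 <- 3                      0000000000001111
step 26: v3 <- (v3 + 1)               0000000000001111
step 27: eval (v3 < (4 + (tid // 4))) 0000000000001111
step 28: v3 <- max(min(v1, v3), (tid - v3)) 1111111111111111
step 29: v3 <- (max(v3, v1) + 8)      1111111111111111

Answer: 30 steps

v3: 11,11,11,11,11,11,11,11,11,11,12,13,13,14,15,16
v1: 3,3,3,3,3,3,3,3,3,3,3,3,3,3,3,3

steps = 30; useful = 354; efficiency = 354/480 = 59/80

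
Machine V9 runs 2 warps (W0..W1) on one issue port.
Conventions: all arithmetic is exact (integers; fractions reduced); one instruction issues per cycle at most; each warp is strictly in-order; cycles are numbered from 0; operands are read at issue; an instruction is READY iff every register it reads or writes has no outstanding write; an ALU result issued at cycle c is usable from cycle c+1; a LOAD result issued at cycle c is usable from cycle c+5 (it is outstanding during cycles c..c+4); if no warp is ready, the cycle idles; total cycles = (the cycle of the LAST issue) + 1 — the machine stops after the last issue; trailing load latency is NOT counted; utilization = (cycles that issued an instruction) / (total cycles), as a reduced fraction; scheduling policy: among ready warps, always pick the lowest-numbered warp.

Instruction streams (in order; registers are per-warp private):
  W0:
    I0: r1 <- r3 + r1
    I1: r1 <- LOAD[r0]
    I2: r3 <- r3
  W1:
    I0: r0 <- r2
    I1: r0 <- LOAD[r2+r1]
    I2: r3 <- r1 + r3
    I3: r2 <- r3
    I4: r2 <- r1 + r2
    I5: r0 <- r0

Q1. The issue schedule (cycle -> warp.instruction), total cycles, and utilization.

cycle 0: W0.I0
cycle 1: W0.I1
cycle 2: W0.I2
cycle 3: W1.I0
cycle 4: W1.I1
cycle 5: W1.I2
cycle 6: W1.I3
cycle 7: W1.I4
cycle 8: idle
cycle 9: W1.I5

Answer: 10 cycles, utilization 9/10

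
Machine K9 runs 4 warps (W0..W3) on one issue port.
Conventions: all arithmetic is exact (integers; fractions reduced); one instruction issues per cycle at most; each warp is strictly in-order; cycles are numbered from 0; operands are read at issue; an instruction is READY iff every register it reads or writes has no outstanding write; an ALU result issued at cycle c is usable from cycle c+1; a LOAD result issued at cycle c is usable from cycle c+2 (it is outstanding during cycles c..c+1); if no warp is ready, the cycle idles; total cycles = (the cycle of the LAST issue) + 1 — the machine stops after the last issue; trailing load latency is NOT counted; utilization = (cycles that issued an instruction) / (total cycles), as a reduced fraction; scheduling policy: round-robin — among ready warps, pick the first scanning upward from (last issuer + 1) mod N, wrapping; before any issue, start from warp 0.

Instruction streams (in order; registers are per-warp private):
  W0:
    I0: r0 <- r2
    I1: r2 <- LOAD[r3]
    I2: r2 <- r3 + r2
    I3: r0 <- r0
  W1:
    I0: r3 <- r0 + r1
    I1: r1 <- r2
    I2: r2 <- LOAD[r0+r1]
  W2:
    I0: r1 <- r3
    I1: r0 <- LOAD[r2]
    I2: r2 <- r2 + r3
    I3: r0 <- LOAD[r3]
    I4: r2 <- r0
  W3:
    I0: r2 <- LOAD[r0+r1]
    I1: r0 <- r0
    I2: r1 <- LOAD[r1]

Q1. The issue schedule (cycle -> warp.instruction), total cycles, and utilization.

cycle 0: W0.I0
cycle 1: W1.I0
cycle 2: W2.I0
cycle 3: W3.I0
cycle 4: W0.I1
cycle 5: W1.I1
cycle 6: W2.I1
cycle 7: W3.I1
cycle 8: W0.I2
cycle 9: W1.I2
cycle 10: W2.I2
cycle 11: W3.I2
cycle 12: W0.I3
cycle 13: W2.I3
cycle 14: idle
cycle 15: W2.I4

Answer: 16 cycles, utilization 15/16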